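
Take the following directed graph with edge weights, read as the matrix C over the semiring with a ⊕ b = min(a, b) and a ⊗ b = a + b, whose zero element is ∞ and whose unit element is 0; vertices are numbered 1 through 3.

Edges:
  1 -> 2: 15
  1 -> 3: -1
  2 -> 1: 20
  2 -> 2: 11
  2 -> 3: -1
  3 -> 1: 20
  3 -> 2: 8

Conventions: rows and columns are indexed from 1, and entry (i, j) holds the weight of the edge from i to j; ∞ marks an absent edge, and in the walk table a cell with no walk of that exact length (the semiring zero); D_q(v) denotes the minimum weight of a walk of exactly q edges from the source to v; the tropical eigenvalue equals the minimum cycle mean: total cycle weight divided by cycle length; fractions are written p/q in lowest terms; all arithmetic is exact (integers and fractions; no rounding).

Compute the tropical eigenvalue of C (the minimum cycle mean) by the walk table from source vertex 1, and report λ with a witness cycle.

q=0: [0, ∞, ∞]
q=1: [∞, 15, -1]
q=2: [19, 7, 14]
q=3: [27, 18, 6]
Optimal cycle mean attained by: cycle 2->3->2, total (-1) + 8, length 2.
Answer: λ = 7/2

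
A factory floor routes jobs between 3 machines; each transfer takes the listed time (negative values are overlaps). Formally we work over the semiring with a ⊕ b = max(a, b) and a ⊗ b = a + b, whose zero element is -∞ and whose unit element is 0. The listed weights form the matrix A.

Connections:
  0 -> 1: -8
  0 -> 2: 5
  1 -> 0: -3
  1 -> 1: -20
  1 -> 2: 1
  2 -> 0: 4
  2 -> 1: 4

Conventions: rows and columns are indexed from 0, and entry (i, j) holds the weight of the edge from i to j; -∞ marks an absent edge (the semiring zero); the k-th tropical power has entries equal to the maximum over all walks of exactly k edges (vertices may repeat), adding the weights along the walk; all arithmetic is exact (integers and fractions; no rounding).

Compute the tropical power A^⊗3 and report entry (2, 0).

A^⊗2:
  [9, 9, -7]
  [5, 5, 2]
  [1, -4, 9]
A^⊗3:
  [6, 1, 14]
  [6, 6, 10]
  [13, 13, 6]
Key observation: the optimum is the walk 2->0->2->0, with weight 4 + 5 + 4 = 13.
Optimal value attained by: walk 2->0->2->0.
Answer: (A^⊗3)[2][0] = 13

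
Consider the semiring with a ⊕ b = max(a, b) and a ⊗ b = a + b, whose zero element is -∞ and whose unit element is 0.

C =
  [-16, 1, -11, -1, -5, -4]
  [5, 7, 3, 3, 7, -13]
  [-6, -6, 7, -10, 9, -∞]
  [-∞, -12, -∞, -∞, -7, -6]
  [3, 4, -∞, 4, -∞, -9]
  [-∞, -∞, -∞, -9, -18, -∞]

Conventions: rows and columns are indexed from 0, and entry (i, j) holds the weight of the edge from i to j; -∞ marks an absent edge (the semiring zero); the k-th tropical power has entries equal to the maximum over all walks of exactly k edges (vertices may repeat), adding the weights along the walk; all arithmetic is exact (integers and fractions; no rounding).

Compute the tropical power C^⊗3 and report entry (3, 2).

C^⊗2:
  [6, 8, 4, 4, 8, -7]
  [12, 14, 10, 11, 14, 1]
  [12, 13, 14, 13, 16, 0]
  [-4, -3, -9, -3, -5, -16]
  [9, 11, 7, 7, 11, -1]
  [-15, -14, -∞, -14, -16, -15]
C^⊗3:
  [13, 15, 11, 12, 15, 2]
  [19, 21, 17, 18, 21, 8]
  [19, 20, 21, 20, 23, 8]
  [2, 4, 0, 0, 4, -8]
  [16, 18, 14, 15, 18, 5]
  [-9, -7, -11, -11, -7, -19]
Key observation: the optimum is the walk 3->4->1->2, with weight (-7) + 4 + 3 = 0.
Optimal value attained by: walk 3->4->1->2.
Answer: (C^⊗3)[3][2] = 0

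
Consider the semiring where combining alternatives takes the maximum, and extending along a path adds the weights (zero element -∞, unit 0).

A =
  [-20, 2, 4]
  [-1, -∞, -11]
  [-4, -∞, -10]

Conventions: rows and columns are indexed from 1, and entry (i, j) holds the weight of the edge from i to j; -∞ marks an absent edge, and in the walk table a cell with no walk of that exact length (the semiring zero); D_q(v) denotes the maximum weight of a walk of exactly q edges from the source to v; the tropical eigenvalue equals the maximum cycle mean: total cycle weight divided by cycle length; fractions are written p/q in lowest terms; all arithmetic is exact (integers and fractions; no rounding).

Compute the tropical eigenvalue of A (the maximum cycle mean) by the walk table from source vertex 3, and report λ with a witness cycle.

q=0: [-∞, -∞, 0]
q=1: [-4, -∞, -10]
q=2: [-14, -2, 0]
q=3: [-3, -12, -10]
Optimal cycle mean attained by: cycle 1->2->1, total 2 + (-1), length 2.
Answer: λ = 1/2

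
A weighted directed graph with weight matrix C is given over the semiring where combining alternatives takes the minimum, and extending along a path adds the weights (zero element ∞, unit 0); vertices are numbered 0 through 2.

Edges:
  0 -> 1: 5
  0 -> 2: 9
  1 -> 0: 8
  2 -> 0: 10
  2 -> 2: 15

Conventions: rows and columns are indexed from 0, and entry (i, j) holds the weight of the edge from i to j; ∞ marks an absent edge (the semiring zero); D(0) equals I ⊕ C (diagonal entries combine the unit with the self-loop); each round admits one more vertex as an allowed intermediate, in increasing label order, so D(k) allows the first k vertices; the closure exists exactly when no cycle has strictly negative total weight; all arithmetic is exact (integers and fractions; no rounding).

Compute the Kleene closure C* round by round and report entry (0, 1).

D(0):
  [0, 5, 9]
  [8, 0, ∞]
  [10, ∞, 0]
D(1):
  [0, 5, 9]
  [8, 0, 17]
  [10, 15, 0]
D(2):
  [0, 5, 9]
  [8, 0, 17]
  [10, 15, 0]
D(3):
  [0, 5, 9]
  [8, 0, 17]
  [10, 15, 0]
Answer: C*[0][1] = 5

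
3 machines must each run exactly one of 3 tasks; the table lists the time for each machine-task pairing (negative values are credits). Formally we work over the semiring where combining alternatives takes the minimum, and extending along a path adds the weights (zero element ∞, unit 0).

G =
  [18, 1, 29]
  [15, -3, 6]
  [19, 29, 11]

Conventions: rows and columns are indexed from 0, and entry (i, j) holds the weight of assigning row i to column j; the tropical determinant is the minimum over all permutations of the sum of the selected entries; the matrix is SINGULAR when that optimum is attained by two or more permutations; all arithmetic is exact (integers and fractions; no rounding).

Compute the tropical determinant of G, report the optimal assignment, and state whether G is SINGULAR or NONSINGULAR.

σ = (0, 1, 2): 18 + (-3) + 11 = 26
σ = (0, 2, 1): 18 + 6 + 29 = 53
σ = (1, 0, 2): 1 + 15 + 11 = 27
σ = (1, 2, 0): 1 + 6 + 19 = 26
σ = (2, 0, 1): 29 + 15 + 29 = 73
σ = (2, 1, 0): 29 + (-3) + 19 = 45
Optimal value attained by: σ = (0, 1, 2).
Answer: det⊕(G) = 26; verdict: SINGULAR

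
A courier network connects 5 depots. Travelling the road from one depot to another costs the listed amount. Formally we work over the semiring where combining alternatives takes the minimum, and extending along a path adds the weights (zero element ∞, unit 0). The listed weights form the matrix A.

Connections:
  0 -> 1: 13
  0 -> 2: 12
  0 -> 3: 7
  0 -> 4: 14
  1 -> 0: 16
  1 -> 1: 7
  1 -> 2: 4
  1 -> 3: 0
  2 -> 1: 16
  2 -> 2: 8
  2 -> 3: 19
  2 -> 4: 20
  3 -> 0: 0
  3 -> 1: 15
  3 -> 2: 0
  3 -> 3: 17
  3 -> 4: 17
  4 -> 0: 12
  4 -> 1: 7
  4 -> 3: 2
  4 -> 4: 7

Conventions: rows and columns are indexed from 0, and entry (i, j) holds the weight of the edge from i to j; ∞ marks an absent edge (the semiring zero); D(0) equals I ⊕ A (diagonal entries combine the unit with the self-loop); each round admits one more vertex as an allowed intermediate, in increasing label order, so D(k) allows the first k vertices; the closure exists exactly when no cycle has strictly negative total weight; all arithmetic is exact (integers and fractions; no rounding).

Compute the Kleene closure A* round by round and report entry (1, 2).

D(0):
  [0, 13, 12, 7, 14]
  [16, 0, 4, 0, ∞]
  [∞, 16, 0, 19, 20]
  [0, 15, 0, 0, 17]
  [12, 7, ∞, 2, 0]
D(1):
  [0, 13, 12, 7, 14]
  [16, 0, 4, 0, 30]
  [∞, 16, 0, 19, 20]
  [0, 13, 0, 0, 14]
  [12, 7, 24, 2, 0]
D(2):
  [0, 13, 12, 7, 14]
  [16, 0, 4, 0, 30]
  [32, 16, 0, 16, 20]
  [0, 13, 0, 0, 14]
  [12, 7, 11, 2, 0]
D(3):
  [0, 13, 12, 7, 14]
  [16, 0, 4, 0, 24]
  [32, 16, 0, 16, 20]
  [0, 13, 0, 0, 14]
  [12, 7, 11, 2, 0]
D(4):
  [0, 13, 7, 7, 14]
  [0, 0, 0, 0, 14]
  [16, 16, 0, 16, 20]
  [0, 13, 0, 0, 14]
  [2, 7, 2, 2, 0]
D(5):
  [0, 13, 7, 7, 14]
  [0, 0, 0, 0, 14]
  [16, 16, 0, 16, 20]
  [0, 13, 0, 0, 14]
  [2, 7, 2, 2, 0]
Answer: A*[1][2] = 0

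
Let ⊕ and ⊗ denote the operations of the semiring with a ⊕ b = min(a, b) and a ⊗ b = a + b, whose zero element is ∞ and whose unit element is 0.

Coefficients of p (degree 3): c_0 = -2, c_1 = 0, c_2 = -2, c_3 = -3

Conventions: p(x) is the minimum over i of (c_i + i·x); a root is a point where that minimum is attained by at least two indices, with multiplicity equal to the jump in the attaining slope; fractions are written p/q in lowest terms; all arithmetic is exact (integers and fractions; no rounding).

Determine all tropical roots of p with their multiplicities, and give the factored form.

hull edge (i=0, c=-2) to (i=3, c=-3): slope -1/3, span 3
Factored form: p(x) = -3 ⊗ (x ⊕ 1/3) ⊗ (x ⊕ 1/3) ⊗ (x ⊕ 1/3)
Answer: roots = 1/3 (mult 3)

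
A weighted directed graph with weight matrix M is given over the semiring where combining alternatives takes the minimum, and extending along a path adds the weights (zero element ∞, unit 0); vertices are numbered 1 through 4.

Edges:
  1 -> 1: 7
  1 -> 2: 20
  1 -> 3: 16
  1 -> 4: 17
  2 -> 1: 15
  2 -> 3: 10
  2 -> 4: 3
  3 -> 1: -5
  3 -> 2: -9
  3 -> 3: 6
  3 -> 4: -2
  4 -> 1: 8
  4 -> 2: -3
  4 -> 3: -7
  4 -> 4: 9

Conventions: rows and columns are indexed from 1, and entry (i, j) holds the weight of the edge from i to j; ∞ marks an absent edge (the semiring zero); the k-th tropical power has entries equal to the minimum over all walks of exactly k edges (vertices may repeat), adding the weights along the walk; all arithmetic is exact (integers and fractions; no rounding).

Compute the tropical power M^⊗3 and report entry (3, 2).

M^⊗2:
  [11, 7, 10, 14]
  [5, 0, -4, 8]
  [1, -5, -9, -6]
  [-12, -16, -1, -9]
M^⊗3:
  [5, 1, 7, 8]
  [-9, -13, 1, -6]
  [-14, -18, -13, -11]
  [-6, -12, -16, -13]
Key observation: the optimum is the walk 3->4->3->2, with weight (-2) + (-7) + (-9) = -18.
Optimal value attained by: walk 3->4->3->2.
Answer: (M^⊗3)[3][2] = -18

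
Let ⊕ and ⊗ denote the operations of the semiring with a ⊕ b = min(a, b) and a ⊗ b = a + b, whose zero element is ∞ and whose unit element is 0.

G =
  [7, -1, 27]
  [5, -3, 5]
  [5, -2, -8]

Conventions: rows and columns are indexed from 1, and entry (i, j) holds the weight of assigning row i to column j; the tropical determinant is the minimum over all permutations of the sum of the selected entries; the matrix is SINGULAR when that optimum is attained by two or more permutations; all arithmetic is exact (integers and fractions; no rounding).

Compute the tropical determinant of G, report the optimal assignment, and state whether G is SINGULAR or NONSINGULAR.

σ = (1, 2, 3): 7 + (-3) + (-8) = -4
σ = (1, 3, 2): 7 + 5 + (-2) = 10
σ = (2, 1, 3): (-1) + 5 + (-8) = -4
σ = (2, 3, 1): (-1) + 5 + 5 = 9
σ = (3, 1, 2): 27 + 5 + (-2) = 30
σ = (3, 2, 1): 27 + (-3) + 5 = 29
Optimal value attained by: σ = (1, 2, 3).
Answer: det⊕(G) = -4; verdict: SINGULAR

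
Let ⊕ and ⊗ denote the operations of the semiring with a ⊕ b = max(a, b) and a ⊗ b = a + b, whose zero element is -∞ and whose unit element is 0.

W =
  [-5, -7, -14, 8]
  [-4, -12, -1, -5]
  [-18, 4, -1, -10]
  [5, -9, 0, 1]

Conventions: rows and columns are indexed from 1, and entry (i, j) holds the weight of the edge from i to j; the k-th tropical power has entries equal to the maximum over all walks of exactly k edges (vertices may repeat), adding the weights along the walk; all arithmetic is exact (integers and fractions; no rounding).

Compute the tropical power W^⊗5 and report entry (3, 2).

W^⊗2:
  [13, -1, 8, 9]
  [0, 3, -2, 4]
  [0, 3, 3, -1]
  [6, 4, 1, 13]
W^⊗3:
  [14, 12, 9, 21]
  [9, 2, 4, 8]
  [4, 7, 2, 8]
  [18, 5, 13, 14]
W^⊗4:
  [26, 13, 21, 22]
  [13, 8, 8, 17]
  [13, 6, 8, 12]
  [19, 17, 14, 26]
W^⊗5:
  [27, 25, 22, 34]
  [22, 12, 17, 21]
  [17, 12, 12, 21]
  [31, 18, 26, 27]
Key observation: the optimum is the walk 3->2->1->4->3->2, with weight 4 + (-4) + 8 + 0 + 4 = 12.
Optimal value attained by: walk 3->2->1->4->3->2.
Answer: (W^⊗5)[3][2] = 12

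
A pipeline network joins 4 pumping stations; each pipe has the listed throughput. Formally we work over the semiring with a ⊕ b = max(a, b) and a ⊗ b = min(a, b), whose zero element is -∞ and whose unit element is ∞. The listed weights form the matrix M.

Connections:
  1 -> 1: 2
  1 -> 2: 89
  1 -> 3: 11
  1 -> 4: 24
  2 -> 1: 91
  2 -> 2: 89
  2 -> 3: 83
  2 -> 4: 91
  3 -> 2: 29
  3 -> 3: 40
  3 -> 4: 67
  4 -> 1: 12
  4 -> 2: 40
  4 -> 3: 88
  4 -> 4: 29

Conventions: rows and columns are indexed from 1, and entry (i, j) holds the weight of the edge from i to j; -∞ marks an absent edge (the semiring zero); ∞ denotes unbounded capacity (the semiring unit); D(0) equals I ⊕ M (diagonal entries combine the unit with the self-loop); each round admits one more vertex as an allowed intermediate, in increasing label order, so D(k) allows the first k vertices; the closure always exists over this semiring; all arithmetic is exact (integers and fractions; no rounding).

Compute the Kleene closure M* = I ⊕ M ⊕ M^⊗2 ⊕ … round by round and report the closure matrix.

D(0):
  [∞, 89, 11, 24]
  [91, ∞, 83, 91]
  [-∞, 29, ∞, 67]
  [12, 40, 88, ∞]
D(1):
  [∞, 89, 11, 24]
  [91, ∞, 83, 91]
  [-∞, 29, ∞, 67]
  [12, 40, 88, ∞]
D(2):
  [∞, 89, 83, 89]
  [91, ∞, 83, 91]
  [29, 29, ∞, 67]
  [40, 40, 88, ∞]
D(3):
  [∞, 89, 83, 89]
  [91, ∞, 83, 91]
  [29, 29, ∞, 67]
  [40, 40, 88, ∞]
D(4):
  [∞, 89, 88, 89]
  [91, ∞, 88, 91]
  [40, 40, ∞, 67]
  [40, 40, 88, ∞]
Answer: M* = [[∞, 89, 88, 89], [91, ∞, 88, 91], [40, 40, ∞, 67], [40, 40, 88, ∞]]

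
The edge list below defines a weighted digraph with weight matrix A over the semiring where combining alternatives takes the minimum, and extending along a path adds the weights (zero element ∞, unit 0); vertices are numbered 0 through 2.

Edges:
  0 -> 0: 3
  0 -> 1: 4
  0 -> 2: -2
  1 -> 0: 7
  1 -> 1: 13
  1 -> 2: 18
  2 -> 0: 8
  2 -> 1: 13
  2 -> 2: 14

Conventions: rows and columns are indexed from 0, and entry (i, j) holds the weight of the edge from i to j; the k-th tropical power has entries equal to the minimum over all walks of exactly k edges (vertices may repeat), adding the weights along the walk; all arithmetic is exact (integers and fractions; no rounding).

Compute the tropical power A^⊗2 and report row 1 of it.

A^⊗2:
  [6, 7, 1]
  [10, 11, 5]
  [11, 12, 6]
Answer: row 1 of A^⊗2 = [10, 11, 5]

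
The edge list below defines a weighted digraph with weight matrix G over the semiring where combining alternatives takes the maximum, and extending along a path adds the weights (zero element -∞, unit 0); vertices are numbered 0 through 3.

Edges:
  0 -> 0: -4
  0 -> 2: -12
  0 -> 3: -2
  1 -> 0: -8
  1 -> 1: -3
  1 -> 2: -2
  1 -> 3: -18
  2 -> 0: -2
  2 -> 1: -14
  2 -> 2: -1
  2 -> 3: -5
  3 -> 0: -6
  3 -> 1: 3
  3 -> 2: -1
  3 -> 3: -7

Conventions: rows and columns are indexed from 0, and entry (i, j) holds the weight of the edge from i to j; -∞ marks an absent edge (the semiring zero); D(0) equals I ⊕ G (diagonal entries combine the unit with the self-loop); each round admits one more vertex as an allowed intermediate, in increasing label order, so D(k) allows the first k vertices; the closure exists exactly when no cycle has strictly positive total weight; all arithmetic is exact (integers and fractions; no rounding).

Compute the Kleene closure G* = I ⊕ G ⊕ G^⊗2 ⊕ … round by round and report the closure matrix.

D(0):
  [0, -∞, -12, -2]
  [-8, 0, -2, -18]
  [-2, -14, 0, -5]
  [-6, 3, -1, 0]
D(1):
  [0, -∞, -12, -2]
  [-8, 0, -2, -10]
  [-2, -14, 0, -4]
  [-6, 3, -1, 0]
D(2):
  [0, -∞, -12, -2]
  [-8, 0, -2, -10]
  [-2, -14, 0, -4]
  [-5, 3, 1, 0]
D(3):
  [0, -26, -12, -2]
  [-4, 0, -2, -6]
  [-2, -14, 0, -4]
  [-1, 3, 1, 0]
D(4):
  [0, 1, -1, -2]
  [-4, 0, -2, -6]
  [-2, -1, 0, -4]
  [-1, 3, 1, 0]
Answer: G* = [[0, 1, -1, -2], [-4, 0, -2, -6], [-2, -1, 0, -4], [-1, 3, 1, 0]]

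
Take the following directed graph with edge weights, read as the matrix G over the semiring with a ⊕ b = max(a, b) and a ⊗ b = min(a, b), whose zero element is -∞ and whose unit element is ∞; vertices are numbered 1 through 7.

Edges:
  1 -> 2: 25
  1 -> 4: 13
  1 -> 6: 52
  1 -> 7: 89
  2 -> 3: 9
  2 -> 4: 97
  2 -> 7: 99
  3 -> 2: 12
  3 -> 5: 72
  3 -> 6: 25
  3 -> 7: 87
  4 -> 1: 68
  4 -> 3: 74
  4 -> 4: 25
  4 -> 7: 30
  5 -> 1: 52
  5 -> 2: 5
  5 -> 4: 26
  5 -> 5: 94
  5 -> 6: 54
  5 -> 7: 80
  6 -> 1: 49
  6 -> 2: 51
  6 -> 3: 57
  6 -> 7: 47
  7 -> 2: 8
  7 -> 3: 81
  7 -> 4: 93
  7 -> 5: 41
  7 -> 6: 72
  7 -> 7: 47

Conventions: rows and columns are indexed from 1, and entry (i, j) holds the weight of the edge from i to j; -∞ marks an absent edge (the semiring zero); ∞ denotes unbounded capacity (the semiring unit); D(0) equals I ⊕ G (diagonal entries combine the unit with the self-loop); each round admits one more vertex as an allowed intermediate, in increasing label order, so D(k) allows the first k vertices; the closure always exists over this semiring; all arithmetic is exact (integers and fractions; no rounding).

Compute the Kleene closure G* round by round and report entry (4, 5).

D(0):
  [∞, 25, -∞, 13, -∞, 52, 89]
  [-∞, ∞, 9, 97, -∞, -∞, 99]
  [-∞, 12, ∞, -∞, 72, 25, 87]
  [68, -∞, 74, ∞, -∞, -∞, 30]
  [52, 5, -∞, 26, ∞, 54, 80]
  [49, 51, 57, -∞, -∞, ∞, 47]
  [-∞, 8, 81, 93, 41, 72, ∞]
D(1):
  [∞, 25, -∞, 13, -∞, 52, 89]
  [-∞, ∞, 9, 97, -∞, -∞, 99]
  [-∞, 12, ∞, -∞, 72, 25, 87]
  [68, 25, 74, ∞, -∞, 52, 68]
  [52, 25, -∞, 26, ∞, 54, 80]
  [49, 51, 57, 13, -∞, ∞, 49]
  [-∞, 8, 81, 93, 41, 72, ∞]
D(2):
  [∞, 25, 9, 25, -∞, 52, 89]
  [-∞, ∞, 9, 97, -∞, -∞, 99]
  [-∞, 12, ∞, 12, 72, 25, 87]
  [68, 25, 74, ∞, -∞, 52, 68]
  [52, 25, 9, 26, ∞, 54, 80]
  [49, 51, 57, 51, -∞, ∞, 51]
  [-∞, 8, 81, 93, 41, 72, ∞]
D(3):
  [∞, 25, 9, 25, 9, 52, 89]
  [-∞, ∞, 9, 97, 9, 9, 99]
  [-∞, 12, ∞, 12, 72, 25, 87]
  [68, 25, 74, ∞, 72, 52, 74]
  [52, 25, 9, 26, ∞, 54, 80]
  [49, 51, 57, 51, 57, ∞, 57]
  [-∞, 12, 81, 93, 72, 72, ∞]
D(4):
  [∞, 25, 25, 25, 25, 52, 89]
  [68, ∞, 74, 97, 72, 52, 99]
  [12, 12, ∞, 12, 72, 25, 87]
  [68, 25, 74, ∞, 72, 52, 74]
  [52, 25, 26, 26, ∞, 54, 80]
  [51, 51, 57, 51, 57, ∞, 57]
  [68, 25, 81, 93, 72, 72, ∞]
D(5):
  [∞, 25, 25, 25, 25, 52, 89]
  [68, ∞, 74, 97, 72, 54, 99]
  [52, 25, ∞, 26, 72, 54, 87]
  [68, 25, 74, ∞, 72, 54, 74]
  [52, 25, 26, 26, ∞, 54, 80]
  [52, 51, 57, 51, 57, ∞, 57]
  [68, 25, 81, 93, 72, 72, ∞]
D(6):
  [∞, 51, 52, 51, 52, 52, 89]
  [68, ∞, 74, 97, 72, 54, 99]
  [52, 51, ∞, 51, 72, 54, 87]
  [68, 51, 74, ∞, 72, 54, 74]
  [52, 51, 54, 51, ∞, 54, 80]
  [52, 51, 57, 51, 57, ∞, 57]
  [68, 51, 81, 93, 72, 72, ∞]
D(7):
  [∞, 51, 81, 89, 72, 72, 89]
  [68, ∞, 81, 97, 72, 72, 99]
  [68, 51, ∞, 87, 72, 72, 87]
  [68, 51, 74, ∞, 72, 72, 74]
  [68, 51, 80, 80, ∞, 72, 80]
  [57, 51, 57, 57, 57, ∞, 57]
  [68, 51, 81, 93, 72, 72, ∞]
Answer: G*[4][5] = 72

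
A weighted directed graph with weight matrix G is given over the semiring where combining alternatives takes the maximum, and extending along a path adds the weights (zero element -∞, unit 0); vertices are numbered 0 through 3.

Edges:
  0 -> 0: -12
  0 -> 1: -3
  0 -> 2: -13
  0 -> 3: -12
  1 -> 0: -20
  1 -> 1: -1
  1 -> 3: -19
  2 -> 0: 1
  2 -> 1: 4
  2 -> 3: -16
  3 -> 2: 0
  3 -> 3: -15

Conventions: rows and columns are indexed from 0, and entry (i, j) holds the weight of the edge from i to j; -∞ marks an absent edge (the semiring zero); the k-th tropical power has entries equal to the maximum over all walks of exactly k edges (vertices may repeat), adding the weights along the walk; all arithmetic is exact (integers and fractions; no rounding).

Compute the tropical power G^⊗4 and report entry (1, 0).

G^⊗2:
  [-12, -4, -12, -22]
  [-21, -2, -19, -20]
  [-11, 3, -12, -11]
  [1, 4, -15, -16]
G^⊗3:
  [-11, -5, -22, -23]
  [-18, -3, -20, -21]
  [-11, 2, -11, -16]
  [-11, 3, -12, -11]
G^⊗4:
  [-21, -6, -23, -23]
  [-19, -4, -21, -22]
  [-10, 1, -16, -17]
  [-11, 2, -11, -16]
Key observation: the optimum is the walk 1->1->3->2->0, with weight (-1) + (-19) + 0 + 1 = -19.
Optimal value attained by: walk 1->1->3->2->0.
Answer: (G^⊗4)[1][0] = -19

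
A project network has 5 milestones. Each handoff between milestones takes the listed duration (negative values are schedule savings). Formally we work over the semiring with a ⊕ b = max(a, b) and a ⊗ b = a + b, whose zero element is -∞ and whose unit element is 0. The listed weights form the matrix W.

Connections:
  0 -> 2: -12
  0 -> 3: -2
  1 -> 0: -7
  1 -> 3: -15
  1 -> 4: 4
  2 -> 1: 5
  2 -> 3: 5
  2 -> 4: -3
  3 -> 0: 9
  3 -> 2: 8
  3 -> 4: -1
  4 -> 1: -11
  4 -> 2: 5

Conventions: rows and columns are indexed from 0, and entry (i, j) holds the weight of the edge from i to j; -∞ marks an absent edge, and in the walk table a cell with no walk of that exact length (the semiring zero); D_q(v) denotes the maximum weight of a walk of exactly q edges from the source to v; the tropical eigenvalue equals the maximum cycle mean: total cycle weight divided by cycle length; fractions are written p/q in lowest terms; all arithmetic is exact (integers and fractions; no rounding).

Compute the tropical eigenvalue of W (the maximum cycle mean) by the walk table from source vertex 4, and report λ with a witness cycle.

q=0: [-∞, -∞, -∞, -∞, 0]
q=1: [-∞, -11, 5, -∞, -∞]
q=2: [-18, 10, -∞, 10, 2]
q=3: [19, -9, 18, -5, 14]
q=4: [4, 23, 19, 23, 15]
q=5: [32, 24, 31, 24, 27]
Optimal cycle mean attained by: cycle 2->3->2, total 5 + 8, length 2.
Answer: λ = 13/2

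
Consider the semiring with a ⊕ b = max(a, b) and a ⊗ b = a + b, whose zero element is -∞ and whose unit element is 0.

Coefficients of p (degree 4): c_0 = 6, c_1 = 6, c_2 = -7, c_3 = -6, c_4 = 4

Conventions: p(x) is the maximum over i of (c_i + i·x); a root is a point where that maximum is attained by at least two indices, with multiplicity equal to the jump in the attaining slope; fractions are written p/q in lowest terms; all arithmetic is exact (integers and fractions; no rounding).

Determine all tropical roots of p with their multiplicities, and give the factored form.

hull edge (i=0, c=6) to (i=1, c=6): slope 0, span 1
hull edge (i=1, c=6) to (i=4, c=4): slope -2/3, span 3
Factored form: p(x) = 4 ⊗ (x ⊕ 0) ⊗ (x ⊕ 2/3) ⊗ (x ⊕ 2/3) ⊗ (x ⊕ 2/3)
Answer: roots = 0 (mult 1), 2/3 (mult 3)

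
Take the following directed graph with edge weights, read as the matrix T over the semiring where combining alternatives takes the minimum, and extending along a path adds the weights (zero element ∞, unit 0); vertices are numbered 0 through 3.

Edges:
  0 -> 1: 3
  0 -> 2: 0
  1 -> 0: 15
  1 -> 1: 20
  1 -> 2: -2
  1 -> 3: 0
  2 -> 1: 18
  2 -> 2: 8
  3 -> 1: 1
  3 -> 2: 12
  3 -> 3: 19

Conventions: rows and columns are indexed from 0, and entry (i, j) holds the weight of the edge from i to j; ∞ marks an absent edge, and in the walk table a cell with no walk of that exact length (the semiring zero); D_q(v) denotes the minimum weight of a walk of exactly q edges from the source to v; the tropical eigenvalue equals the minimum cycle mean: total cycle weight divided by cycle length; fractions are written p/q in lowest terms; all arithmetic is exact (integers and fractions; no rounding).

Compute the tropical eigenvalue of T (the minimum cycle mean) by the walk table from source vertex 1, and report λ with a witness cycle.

q=0: [∞, 0, ∞, ∞]
q=1: [15, 20, -2, 0]
q=2: [35, 1, 6, 19]
q=3: [16, 20, -1, 1]
q=4: [35, 2, 7, 20]
Optimal cycle mean attained by: cycle 1->3->1, total 0 + 1, length 2.
Answer: λ = 1/2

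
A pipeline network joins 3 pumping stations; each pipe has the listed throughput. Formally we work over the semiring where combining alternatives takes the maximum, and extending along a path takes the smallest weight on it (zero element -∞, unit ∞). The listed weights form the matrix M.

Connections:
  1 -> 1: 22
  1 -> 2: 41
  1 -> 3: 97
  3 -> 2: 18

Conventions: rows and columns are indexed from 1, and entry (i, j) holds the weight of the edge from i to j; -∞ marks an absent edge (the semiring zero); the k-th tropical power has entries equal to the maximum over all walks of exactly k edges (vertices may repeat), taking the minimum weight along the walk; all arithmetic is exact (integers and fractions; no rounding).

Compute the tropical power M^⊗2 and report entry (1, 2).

M^⊗2:
  [22, 22, 22]
  [-∞, -∞, -∞]
  [-∞, -∞, -∞]
Key observation: the optimum is the walk 1->1->2, with weight 22 min 41 = 22.
Optimal value attained by: walk 1->1->2.
Answer: (M^⊗2)[1][2] = 22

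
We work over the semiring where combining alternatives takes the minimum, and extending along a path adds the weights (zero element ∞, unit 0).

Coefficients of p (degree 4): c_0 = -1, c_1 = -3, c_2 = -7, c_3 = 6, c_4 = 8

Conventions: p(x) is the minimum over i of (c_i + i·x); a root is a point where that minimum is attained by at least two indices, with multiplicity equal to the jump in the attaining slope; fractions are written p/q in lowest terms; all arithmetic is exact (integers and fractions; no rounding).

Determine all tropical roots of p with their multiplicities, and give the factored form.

hull edge (i=0, c=-1) to (i=2, c=-7): slope -3, span 2
hull edge (i=2, c=-7) to (i=4, c=8): slope 15/2, span 2
Factored form: p(x) = 8 ⊗ (x ⊕ (-15/2)) ⊗ (x ⊕ (-15/2)) ⊗ (x ⊕ 3) ⊗ (x ⊕ 3)
Answer: roots = -15/2 (mult 2), 3 (mult 2)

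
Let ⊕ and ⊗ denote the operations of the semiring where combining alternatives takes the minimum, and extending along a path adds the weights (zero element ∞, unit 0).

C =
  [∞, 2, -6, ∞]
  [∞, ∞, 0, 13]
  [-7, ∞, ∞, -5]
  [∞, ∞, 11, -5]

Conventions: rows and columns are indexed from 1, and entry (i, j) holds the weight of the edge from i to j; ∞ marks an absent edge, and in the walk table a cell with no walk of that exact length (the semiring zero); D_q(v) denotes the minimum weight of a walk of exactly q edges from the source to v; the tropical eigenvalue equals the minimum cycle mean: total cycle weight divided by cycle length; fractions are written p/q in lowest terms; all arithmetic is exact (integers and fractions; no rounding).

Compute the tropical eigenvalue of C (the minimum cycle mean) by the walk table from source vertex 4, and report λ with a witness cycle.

q=0: [∞, ∞, ∞, 0]
q=1: [∞, ∞, 11, -5]
q=2: [4, ∞, 6, -10]
q=3: [-1, 6, -2, -15]
q=4: [-9, 1, -7, -20]
Optimal cycle mean attained by: cycle 1->3->1, total (-6) + (-7), length 2.
Answer: λ = -13/2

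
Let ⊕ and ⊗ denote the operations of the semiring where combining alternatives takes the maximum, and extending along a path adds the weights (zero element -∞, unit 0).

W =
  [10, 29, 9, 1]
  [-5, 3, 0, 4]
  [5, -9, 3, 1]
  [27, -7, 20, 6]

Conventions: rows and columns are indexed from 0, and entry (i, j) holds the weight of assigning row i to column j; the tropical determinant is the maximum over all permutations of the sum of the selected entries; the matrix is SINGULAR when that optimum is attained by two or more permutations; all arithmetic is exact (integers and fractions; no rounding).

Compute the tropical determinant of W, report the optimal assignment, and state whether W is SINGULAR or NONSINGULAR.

σ = (0, 1, 2, 3): 10 + 3 + 3 + 6 = 22
σ = (0, 1, 3, 2): 10 + 3 + 1 + 20 = 34
σ = (0, 2, 1, 3): 10 + 0 + (-9) + 6 = 7
σ = (0, 2, 3, 1): 10 + 0 + 1 + (-7) = 4
σ = (0, 3, 1, 2): 10 + 4 + (-9) + 20 = 25
σ = (0, 3, 2, 1): 10 + 4 + 3 + (-7) = 10
σ = (1, 0, 2, 3): 29 + (-5) + 3 + 6 = 33
σ = (1, 0, 3, 2): 29 + (-5) + 1 + 20 = 45
σ = (1, 2, 0, 3): 29 + 0 + 5 + 6 = 40
σ = (1, 2, 3, 0): 29 + 0 + 1 + 27 = 57
σ = (1, 3, 0, 2): 29 + 4 + 5 + 20 = 58
σ = (1, 3, 2, 0): 29 + 4 + 3 + 27 = 63
σ = (2, 0, 1, 3): 9 + (-5) + (-9) + 6 = 1
σ = (2, 0, 3, 1): 9 + (-5) + 1 + (-7) = -2
σ = (2, 1, 0, 3): 9 + 3 + 5 + 6 = 23
σ = (2, 1, 3, 0): 9 + 3 + 1 + 27 = 40
σ = (2, 3, 0, 1): 9 + 4 + 5 + (-7) = 11
σ = (2, 3, 1, 0): 9 + 4 + (-9) + 27 = 31
σ = (3, 0, 1, 2): 1 + (-5) + (-9) + 20 = 7
σ = (3, 0, 2, 1): 1 + (-5) + 3 + (-7) = -8
σ = (3, 1, 0, 2): 1 + 3 + 5 + 20 = 29
σ = (3, 1, 2, 0): 1 + 3 + 3 + 27 = 34
σ = (3, 2, 0, 1): 1 + 0 + 5 + (-7) = -1
σ = (3, 2, 1, 0): 1 + 0 + (-9) + 27 = 19
Optimal value attained by: σ = (1, 3, 2, 0).
Answer: det⊕(W) = 63; verdict: NONSINGULAR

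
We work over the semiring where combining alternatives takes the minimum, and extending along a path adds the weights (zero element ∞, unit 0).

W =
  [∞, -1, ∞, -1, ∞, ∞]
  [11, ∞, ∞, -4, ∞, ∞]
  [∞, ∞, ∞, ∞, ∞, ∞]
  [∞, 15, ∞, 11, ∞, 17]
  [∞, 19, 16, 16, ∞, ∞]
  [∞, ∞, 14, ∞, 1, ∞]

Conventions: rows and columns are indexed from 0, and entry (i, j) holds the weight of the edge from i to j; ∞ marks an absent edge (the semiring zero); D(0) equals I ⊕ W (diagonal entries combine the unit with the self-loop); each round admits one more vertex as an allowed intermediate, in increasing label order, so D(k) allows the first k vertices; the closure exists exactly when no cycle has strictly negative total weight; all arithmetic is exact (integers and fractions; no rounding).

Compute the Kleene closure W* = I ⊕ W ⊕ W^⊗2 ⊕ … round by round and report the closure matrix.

D(0):
  [0, -1, ∞, -1, ∞, ∞]
  [11, 0, ∞, -4, ∞, ∞]
  [∞, ∞, 0, ∞, ∞, ∞]
  [∞, 15, ∞, 0, ∞, 17]
  [∞, 19, 16, 16, 0, ∞]
  [∞, ∞, 14, ∞, 1, 0]
D(1):
  [0, -1, ∞, -1, ∞, ∞]
  [11, 0, ∞, -4, ∞, ∞]
  [∞, ∞, 0, ∞, ∞, ∞]
  [∞, 15, ∞, 0, ∞, 17]
  [∞, 19, 16, 16, 0, ∞]
  [∞, ∞, 14, ∞, 1, 0]
D(2):
  [0, -1, ∞, -5, ∞, ∞]
  [11, 0, ∞, -4, ∞, ∞]
  [∞, ∞, 0, ∞, ∞, ∞]
  [26, 15, ∞, 0, ∞, 17]
  [30, 19, 16, 15, 0, ∞]
  [∞, ∞, 14, ∞, 1, 0]
D(3):
  [0, -1, ∞, -5, ∞, ∞]
  [11, 0, ∞, -4, ∞, ∞]
  [∞, ∞, 0, ∞, ∞, ∞]
  [26, 15, ∞, 0, ∞, 17]
  [30, 19, 16, 15, 0, ∞]
  [∞, ∞, 14, ∞, 1, 0]
D(4):
  [0, -1, ∞, -5, ∞, 12]
  [11, 0, ∞, -4, ∞, 13]
  [∞, ∞, 0, ∞, ∞, ∞]
  [26, 15, ∞, 0, ∞, 17]
  [30, 19, 16, 15, 0, 32]
  [∞, ∞, 14, ∞, 1, 0]
D(5):
  [0, -1, ∞, -5, ∞, 12]
  [11, 0, ∞, -4, ∞, 13]
  [∞, ∞, 0, ∞, ∞, ∞]
  [26, 15, ∞, 0, ∞, 17]
  [30, 19, 16, 15, 0, 32]
  [31, 20, 14, 16, 1, 0]
D(6):
  [0, -1, 26, -5, 13, 12]
  [11, 0, 27, -4, 14, 13]
  [∞, ∞, 0, ∞, ∞, ∞]
  [26, 15, 31, 0, 18, 17]
  [30, 19, 16, 15, 0, 32]
  [31, 20, 14, 16, 1, 0]
Answer: W* = [[0, -1, 26, -5, 13, 12], [11, 0, 27, -4, 14, 13], [∞, ∞, 0, ∞, ∞, ∞], [26, 15, 31, 0, 18, 17], [30, 19, 16, 15, 0, 32], [31, 20, 14, 16, 1, 0]]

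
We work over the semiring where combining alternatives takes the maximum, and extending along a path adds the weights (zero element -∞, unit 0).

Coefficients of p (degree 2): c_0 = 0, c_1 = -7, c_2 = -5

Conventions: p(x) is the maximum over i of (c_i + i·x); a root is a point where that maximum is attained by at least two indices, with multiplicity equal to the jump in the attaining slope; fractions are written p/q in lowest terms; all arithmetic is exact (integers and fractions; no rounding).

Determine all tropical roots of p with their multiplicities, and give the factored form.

hull edge (i=0, c=0) to (i=2, c=-5): slope -5/2, span 2
Factored form: p(x) = -5 ⊗ (x ⊕ 5/2) ⊗ (x ⊕ 5/2)
Answer: roots = 5/2 (mult 2)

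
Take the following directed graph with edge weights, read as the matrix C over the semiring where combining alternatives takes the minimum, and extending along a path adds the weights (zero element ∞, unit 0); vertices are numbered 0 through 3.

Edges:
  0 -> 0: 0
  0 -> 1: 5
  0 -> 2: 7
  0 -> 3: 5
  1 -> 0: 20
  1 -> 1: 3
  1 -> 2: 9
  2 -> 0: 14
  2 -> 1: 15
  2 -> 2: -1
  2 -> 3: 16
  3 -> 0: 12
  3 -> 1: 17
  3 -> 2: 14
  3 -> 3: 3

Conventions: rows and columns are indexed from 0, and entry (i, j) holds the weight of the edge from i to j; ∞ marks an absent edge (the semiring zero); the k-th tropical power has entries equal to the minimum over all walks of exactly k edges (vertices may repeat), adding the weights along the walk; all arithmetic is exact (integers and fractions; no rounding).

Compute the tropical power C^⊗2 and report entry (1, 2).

C^⊗2:
  [0, 5, 6, 5]
  [20, 6, 8, 25]
  [13, 14, -2, 15]
  [12, 17, 13, 6]
Key observation: the optimum is the walk 1->2->2, with weight 9 + (-1) = 8.
Optimal value attained by: walk 1->2->2.
Answer: (C^⊗2)[1][2] = 8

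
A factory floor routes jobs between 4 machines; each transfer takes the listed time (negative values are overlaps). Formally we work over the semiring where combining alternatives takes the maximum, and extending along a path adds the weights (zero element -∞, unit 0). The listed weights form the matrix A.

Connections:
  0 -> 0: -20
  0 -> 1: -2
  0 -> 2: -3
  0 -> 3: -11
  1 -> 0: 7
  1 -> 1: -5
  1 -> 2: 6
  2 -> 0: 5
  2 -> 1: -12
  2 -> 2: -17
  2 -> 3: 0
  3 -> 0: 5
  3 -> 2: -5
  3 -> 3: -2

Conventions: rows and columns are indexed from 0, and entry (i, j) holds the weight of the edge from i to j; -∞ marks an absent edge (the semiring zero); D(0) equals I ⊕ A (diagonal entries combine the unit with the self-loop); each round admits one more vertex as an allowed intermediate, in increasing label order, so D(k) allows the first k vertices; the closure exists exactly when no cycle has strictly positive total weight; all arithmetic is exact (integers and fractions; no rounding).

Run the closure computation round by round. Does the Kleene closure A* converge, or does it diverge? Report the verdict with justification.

D(0):
  [0, -2, -3, -11]
  [7, 0, 6, -∞]
  [5, -12, 0, 0]
  [5, -∞, -5, 0]
Detection: at round 1, diagonal entry (1, 1) turns strictly positive.
Key observation: the cycle 1->0->1 has total weight 7 + (-2), which is strictly positive.
Answer: DIVERGES — positive cycle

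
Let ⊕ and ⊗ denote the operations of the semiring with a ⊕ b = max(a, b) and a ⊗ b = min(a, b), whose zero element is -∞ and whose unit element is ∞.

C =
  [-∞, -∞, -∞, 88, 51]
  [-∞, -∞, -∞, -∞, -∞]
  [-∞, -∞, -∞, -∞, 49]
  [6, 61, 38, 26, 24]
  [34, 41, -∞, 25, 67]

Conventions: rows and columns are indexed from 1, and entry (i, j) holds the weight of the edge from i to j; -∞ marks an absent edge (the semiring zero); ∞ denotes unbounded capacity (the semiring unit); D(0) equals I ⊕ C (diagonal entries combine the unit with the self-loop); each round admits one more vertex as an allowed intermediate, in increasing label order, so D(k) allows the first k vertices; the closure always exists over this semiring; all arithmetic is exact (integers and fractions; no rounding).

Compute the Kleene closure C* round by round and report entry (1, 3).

D(0):
  [∞, -∞, -∞, 88, 51]
  [-∞, ∞, -∞, -∞, -∞]
  [-∞, -∞, ∞, -∞, 49]
  [6, 61, 38, ∞, 24]
  [34, 41, -∞, 25, ∞]
D(1):
  [∞, -∞, -∞, 88, 51]
  [-∞, ∞, -∞, -∞, -∞]
  [-∞, -∞, ∞, -∞, 49]
  [6, 61, 38, ∞, 24]
  [34, 41, -∞, 34, ∞]
D(2):
  [∞, -∞, -∞, 88, 51]
  [-∞, ∞, -∞, -∞, -∞]
  [-∞, -∞, ∞, -∞, 49]
  [6, 61, 38, ∞, 24]
  [34, 41, -∞, 34, ∞]
D(3):
  [∞, -∞, -∞, 88, 51]
  [-∞, ∞, -∞, -∞, -∞]
  [-∞, -∞, ∞, -∞, 49]
  [6, 61, 38, ∞, 38]
  [34, 41, -∞, 34, ∞]
D(4):
  [∞, 61, 38, 88, 51]
  [-∞, ∞, -∞, -∞, -∞]
  [-∞, -∞, ∞, -∞, 49]
  [6, 61, 38, ∞, 38]
  [34, 41, 34, 34, ∞]
D(5):
  [∞, 61, 38, 88, 51]
  [-∞, ∞, -∞, -∞, -∞]
  [34, 41, ∞, 34, 49]
  [34, 61, 38, ∞, 38]
  [34, 41, 34, 34, ∞]
Answer: C*[1][3] = 38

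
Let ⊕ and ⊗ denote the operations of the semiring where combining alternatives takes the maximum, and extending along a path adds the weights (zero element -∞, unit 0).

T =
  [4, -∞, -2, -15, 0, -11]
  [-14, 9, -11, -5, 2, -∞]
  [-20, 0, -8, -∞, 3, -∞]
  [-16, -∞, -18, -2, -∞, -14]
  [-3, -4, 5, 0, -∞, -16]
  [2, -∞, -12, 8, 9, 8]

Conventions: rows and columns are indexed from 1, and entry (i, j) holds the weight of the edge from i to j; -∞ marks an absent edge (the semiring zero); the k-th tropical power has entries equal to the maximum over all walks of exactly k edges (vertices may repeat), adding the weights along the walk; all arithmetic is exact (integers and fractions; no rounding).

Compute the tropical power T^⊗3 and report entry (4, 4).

T^⊗2:
  [8, -2, 5, 0, 4, -3]
  [-1, 18, 7, 4, 11, -14]
  [0, 9, 8, 3, 2, -13]
  [-12, -18, -18, -4, -5, -6]
  [1, 5, -3, -2, 8, -8]
  [10, 5, 14, 16, 17, 16]
T^⊗3:
  [12, 7, 9, 5, 8, 5]
  [8, 27, 16, 13, 20, -5]
  [4, 18, 7, 4, 11, -5]
  [-4, -9, 0, 2, 3, 2]
  [5, 14, 13, 8, 7, 0]
  [18, 14, 22, 24, 25, 24]
Key observation: the optimum is the walk 4->6->6->4, with weight (-14) + 8 + 8 = 2.
Optimal value attained by: walk 4->6->6->4.
Answer: (T^⊗3)[4][4] = 2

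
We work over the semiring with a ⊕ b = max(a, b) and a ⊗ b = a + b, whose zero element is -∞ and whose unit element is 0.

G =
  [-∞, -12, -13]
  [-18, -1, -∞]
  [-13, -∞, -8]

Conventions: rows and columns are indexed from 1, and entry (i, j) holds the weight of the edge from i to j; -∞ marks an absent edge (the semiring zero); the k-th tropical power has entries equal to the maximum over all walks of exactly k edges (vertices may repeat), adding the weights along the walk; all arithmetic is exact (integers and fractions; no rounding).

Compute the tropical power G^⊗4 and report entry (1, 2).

G^⊗2:
  [-26, -13, -21]
  [-19, -2, -31]
  [-21, -25, -16]
G^⊗3:
  [-31, -14, -29]
  [-20, -3, -32]
  [-29, -26, -24]
G^⊗4:
  [-32, -15, -37]
  [-21, -4, -33]
  [-37, -27, -32]
Key observation: the optimum is the walk 1->2->2->2->2, with weight (-12) + (-1) + (-1) + (-1) = -15.
Optimal value attained by: walk 1->2->2->2->2.
Answer: (G^⊗4)[1][2] = -15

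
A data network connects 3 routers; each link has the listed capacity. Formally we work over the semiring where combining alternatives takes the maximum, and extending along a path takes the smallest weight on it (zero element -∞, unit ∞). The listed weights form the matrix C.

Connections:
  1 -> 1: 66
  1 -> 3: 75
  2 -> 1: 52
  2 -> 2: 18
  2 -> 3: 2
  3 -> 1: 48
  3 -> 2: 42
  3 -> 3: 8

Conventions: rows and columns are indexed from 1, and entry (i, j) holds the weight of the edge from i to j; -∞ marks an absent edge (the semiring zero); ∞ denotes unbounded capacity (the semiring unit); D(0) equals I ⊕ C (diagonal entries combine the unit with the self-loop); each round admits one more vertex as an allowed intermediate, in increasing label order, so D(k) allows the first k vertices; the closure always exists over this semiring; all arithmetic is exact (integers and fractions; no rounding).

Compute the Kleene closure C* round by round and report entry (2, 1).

D(0):
  [∞, -∞, 75]
  [52, ∞, 2]
  [48, 42, ∞]
D(1):
  [∞, -∞, 75]
  [52, ∞, 52]
  [48, 42, ∞]
D(2):
  [∞, -∞, 75]
  [52, ∞, 52]
  [48, 42, ∞]
D(3):
  [∞, 42, 75]
  [52, ∞, 52]
  [48, 42, ∞]
Answer: C*[2][1] = 52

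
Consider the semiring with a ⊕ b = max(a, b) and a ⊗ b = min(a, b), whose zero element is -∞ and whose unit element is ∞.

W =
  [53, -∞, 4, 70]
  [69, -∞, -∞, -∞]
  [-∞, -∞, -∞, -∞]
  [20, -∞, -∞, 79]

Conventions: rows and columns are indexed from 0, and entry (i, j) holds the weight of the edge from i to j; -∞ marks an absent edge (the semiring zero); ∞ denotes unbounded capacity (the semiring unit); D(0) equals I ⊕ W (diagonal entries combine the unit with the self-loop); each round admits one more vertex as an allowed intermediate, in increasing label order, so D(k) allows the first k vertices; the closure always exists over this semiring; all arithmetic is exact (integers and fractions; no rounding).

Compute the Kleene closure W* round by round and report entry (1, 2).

D(0):
  [∞, -∞, 4, 70]
  [69, ∞, -∞, -∞]
  [-∞, -∞, ∞, -∞]
  [20, -∞, -∞, ∞]
D(1):
  [∞, -∞, 4, 70]
  [69, ∞, 4, 69]
  [-∞, -∞, ∞, -∞]
  [20, -∞, 4, ∞]
D(2):
  [∞, -∞, 4, 70]
  [69, ∞, 4, 69]
  [-∞, -∞, ∞, -∞]
  [20, -∞, 4, ∞]
D(3):
  [∞, -∞, 4, 70]
  [69, ∞, 4, 69]
  [-∞, -∞, ∞, -∞]
  [20, -∞, 4, ∞]
D(4):
  [∞, -∞, 4, 70]
  [69, ∞, 4, 69]
  [-∞, -∞, ∞, -∞]
  [20, -∞, 4, ∞]
Answer: W*[1][2] = 4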